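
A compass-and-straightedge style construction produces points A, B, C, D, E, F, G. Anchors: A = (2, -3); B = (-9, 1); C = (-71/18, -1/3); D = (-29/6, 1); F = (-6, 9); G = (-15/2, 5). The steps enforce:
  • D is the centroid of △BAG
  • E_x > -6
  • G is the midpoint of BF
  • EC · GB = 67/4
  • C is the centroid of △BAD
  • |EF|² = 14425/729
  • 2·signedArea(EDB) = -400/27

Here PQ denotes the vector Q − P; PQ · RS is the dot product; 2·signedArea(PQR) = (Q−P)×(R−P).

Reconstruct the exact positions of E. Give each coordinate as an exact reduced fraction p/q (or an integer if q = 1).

1. E_x = -157/27  [2·signedArea(EDB) = -400/27 ∩ EC · GB = 67/4]
2. E_y = 41/9  [2·signedArea(EDB) = -400/27 ∩ EC · GB = 67/4]
   → E = (-157/27, 41/9)

E = (-157/27, 41/9)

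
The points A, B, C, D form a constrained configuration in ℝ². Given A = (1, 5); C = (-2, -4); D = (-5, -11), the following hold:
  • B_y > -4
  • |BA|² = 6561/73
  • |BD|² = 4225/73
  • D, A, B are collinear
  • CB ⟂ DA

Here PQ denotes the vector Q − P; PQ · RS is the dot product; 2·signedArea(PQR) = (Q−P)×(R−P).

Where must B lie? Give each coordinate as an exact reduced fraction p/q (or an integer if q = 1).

B = (-170/73, -283/73)

1. B_x = -170/73  [D, A, B are collinear ∩ CB ⟂ DA]
2. B_y = -283/73  [D, A, B are collinear ∩ CB ⟂ DA]
   → B = (-170/73, -283/73)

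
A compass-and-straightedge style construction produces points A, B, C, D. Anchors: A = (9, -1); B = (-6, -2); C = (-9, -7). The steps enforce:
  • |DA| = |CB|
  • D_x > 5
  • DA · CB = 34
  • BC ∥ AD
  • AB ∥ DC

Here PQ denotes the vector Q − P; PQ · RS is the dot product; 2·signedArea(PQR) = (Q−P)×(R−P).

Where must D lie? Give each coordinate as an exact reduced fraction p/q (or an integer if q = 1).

D = (6, -6)

1. D_x = 6  [AB ∥ DC ∩ BC ∥ AD]
2. D_y = -6  [AB ∥ DC ∩ BC ∥ AD]
   → D = (6, -6)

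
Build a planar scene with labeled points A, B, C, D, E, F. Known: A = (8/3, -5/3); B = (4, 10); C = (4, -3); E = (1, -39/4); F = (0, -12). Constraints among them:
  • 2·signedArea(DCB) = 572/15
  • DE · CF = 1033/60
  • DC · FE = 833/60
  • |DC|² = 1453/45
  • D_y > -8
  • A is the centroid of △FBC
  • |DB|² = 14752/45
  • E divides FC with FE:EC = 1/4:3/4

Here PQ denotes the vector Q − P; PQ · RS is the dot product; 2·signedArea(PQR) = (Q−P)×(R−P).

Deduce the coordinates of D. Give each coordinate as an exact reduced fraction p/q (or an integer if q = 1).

1. D_x = 16/15  [DE · CF = 1033/60 ∩ 2·signedArea(DCB) = 572/15]
2. D_y = -118/15  [DE · CF = 1033/60 ∩ 2·signedArea(DCB) = 572/15]
   → D = (16/15, -118/15)

D = (16/15, -118/15)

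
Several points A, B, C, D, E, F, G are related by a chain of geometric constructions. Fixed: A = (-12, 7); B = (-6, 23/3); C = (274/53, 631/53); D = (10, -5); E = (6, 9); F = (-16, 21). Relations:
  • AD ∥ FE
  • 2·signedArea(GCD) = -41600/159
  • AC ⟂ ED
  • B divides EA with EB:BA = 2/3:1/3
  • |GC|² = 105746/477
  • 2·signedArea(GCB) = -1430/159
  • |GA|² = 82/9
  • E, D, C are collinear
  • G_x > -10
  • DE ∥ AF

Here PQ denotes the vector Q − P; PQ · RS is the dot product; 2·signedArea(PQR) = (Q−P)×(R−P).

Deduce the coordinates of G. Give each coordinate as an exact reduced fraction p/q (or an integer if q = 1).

G = (-9, 22/3)

1. G_x = -9  [2·signedArea(GCB) = -1430/159 ∩ 2·signedArea(GCD) = -41600/159]
2. G_y = 22/3  [2·signedArea(GCB) = -1430/159 ∩ 2·signedArea(GCD) = -41600/159]
   → G = (-9, 22/3)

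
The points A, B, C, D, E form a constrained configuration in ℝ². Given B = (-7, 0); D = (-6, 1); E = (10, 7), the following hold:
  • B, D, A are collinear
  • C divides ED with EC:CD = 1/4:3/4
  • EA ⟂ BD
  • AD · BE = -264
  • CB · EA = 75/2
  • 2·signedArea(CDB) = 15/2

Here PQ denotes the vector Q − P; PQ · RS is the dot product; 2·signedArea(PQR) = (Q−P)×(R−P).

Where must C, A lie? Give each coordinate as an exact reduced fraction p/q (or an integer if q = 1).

A = (5, 12)
C = (6, 11/2)

1. C_x = 6  [C divides ED with EC:CD = 1/4:3/4]
2. C_y = 11/2  [C divides ED with EC:CD = 1/4:3/4]
   → C = (6, 11/2)
3. A_x = 5  [B, D, A are collinear ∩ EA ⟂ BD]
4. A_y = 12  [B, D, A are collinear ∩ EA ⟂ BD]
   → A = (5, 12)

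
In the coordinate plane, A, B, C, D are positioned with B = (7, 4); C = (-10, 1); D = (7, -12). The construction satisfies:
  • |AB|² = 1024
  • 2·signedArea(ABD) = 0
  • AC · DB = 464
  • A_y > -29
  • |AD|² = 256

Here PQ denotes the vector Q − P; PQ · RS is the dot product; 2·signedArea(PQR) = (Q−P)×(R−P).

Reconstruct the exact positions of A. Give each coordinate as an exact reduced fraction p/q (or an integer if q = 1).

A = (7, -28)

1. A_x = 7  [2·signedArea(ABD) = 0 ∩ AC · DB = 464]
2. A_y = -28  [2·signedArea(ABD) = 0 ∩ AC · DB = 464]
   → A = (7, -28)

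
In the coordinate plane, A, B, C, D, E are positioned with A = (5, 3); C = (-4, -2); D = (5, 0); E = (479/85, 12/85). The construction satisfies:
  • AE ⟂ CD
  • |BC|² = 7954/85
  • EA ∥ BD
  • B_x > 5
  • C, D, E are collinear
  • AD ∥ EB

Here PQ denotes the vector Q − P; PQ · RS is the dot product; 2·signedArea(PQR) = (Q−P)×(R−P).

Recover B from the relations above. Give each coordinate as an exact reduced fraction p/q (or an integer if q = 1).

1. B_x = 479/85  [EA ∥ BD ∩ AD ∥ EB]
2. B_y = -243/85  [EA ∥ BD ∩ AD ∥ EB]
   → B = (479/85, -243/85)

B = (479/85, -243/85)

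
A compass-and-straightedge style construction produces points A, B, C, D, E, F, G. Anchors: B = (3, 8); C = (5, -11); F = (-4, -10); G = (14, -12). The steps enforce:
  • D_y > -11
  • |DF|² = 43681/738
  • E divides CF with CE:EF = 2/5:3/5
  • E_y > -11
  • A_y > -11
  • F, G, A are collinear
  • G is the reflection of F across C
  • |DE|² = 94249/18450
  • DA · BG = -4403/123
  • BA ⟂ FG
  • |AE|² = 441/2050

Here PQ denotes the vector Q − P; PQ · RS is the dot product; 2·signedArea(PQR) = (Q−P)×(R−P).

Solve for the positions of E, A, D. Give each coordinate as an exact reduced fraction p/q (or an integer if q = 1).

A = (77/82, -865/82)
D = (299/82, -2669/246)
E = (7/5, -53/5)

1. E_x = 7/5  [E divides CF with CE:EF = 2/5:3/5]
2. E_y = -53/5  [E divides CF with CE:EF = 2/5:3/5]
   → E = (7/5, -53/5)
3. A_x = 77/82  [F, G, A are collinear ∩ BA ⟂ FG]
4. A_y = -865/82  [F, G, A are collinear ∩ BA ⟂ FG]
   → A = (77/82, -865/82)
5. D_x = 299/82  [line -11·x + 20·y + 63247/246 = 0 ∩ |DE|² = 94249/18450]
6. D_y = -2669/246  [line -11·x + 20·y + 63247/246 = 0 ∩ |DE|² = 94249/18450]
   → D = (299/82, -2669/246)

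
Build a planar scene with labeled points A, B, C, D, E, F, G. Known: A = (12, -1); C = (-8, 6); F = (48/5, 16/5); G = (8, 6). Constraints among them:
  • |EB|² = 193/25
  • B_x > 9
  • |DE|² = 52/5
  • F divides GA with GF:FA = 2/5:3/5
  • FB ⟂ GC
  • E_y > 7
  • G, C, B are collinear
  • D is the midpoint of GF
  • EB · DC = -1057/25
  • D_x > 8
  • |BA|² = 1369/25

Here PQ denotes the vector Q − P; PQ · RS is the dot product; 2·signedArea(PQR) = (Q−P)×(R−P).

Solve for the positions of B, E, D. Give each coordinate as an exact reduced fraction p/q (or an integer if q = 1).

B = (48/5, 6)
D = (44/5, 23/5)
E = (36/5, 37/5)

1. B_x = 48/5  [G, C, B are collinear ∩ FB ⟂ GC]
2. B_y = 6  [G, C, B are collinear ∩ FB ⟂ GC]
   → B = (48/5, 6)
3. D_x = 44/5  [D is the midpoint of GF]
4. D_y = 23/5  [D is the midpoint of GF]
   → D = (44/5, 23/5)
5. E_x = 36/5  [line 84/5·x + -7/5·y + -553/5 = 0 ∩ |EB|² = 193/25]
6. E_y = 37/5  [line 84/5·x + -7/5·y + -553/5 = 0 ∩ |EB|² = 193/25]
   → E = (36/5, 37/5)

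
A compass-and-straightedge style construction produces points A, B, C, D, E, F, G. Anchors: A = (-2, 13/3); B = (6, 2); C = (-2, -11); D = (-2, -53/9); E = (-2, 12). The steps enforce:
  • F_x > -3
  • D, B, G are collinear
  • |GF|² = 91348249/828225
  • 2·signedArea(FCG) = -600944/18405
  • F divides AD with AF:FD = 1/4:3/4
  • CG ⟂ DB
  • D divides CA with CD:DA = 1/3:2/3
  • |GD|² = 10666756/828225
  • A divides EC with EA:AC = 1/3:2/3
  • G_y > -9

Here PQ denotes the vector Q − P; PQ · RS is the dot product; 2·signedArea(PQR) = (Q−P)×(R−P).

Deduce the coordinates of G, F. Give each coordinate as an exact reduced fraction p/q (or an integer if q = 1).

1. G_x = -46578/10225  [D, B, G are collinear ∩ CG ⟂ DB]
2. G_y = -85979/10225  [D, B, G are collinear ∩ CG ⟂ DB]
   → G = (-46578/10225, -85979/10225)
3. F_x = -2  [F divides AD with AF:FD = 1/4:3/4]
4. F_y = 16/9  [F divides AD with AF:FD = 1/4:3/4]
   → F = (-2, 16/9)

F = (-2, 16/9)
G = (-46578/10225, -85979/10225)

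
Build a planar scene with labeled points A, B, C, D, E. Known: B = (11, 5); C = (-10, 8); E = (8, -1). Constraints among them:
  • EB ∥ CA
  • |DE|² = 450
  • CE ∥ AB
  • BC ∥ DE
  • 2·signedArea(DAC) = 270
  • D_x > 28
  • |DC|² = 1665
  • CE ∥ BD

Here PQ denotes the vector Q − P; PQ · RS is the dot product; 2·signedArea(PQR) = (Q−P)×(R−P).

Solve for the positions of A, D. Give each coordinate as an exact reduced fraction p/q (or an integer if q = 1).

1. A_x = -7  [CE ∥ AB ∩ EB ∥ CA]
2. A_y = 14  [CE ∥ AB ∩ EB ∥ CA]
   → A = (-7, 14)
3. D_x = 29  [BC ∥ DE ∩ CE ∥ BD]
4. D_y = -4  [BC ∥ DE ∩ CE ∥ BD]
   → D = (29, -4)

A = (-7, 14)
D = (29, -4)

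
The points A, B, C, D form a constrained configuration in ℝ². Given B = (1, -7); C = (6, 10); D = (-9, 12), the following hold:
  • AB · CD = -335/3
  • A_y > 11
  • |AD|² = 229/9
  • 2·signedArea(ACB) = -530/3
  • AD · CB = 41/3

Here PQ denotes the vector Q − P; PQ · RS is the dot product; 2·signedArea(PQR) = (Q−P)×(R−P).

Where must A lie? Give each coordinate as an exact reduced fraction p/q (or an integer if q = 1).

A = (-4, 34/3)

1. A_x = -4  [AB · CD = -335/3 ∩ 2·signedArea(ACB) = -530/3]
2. A_y = 34/3  [AB · CD = -335/3 ∩ 2·signedArea(ACB) = -530/3]
   → A = (-4, 34/3)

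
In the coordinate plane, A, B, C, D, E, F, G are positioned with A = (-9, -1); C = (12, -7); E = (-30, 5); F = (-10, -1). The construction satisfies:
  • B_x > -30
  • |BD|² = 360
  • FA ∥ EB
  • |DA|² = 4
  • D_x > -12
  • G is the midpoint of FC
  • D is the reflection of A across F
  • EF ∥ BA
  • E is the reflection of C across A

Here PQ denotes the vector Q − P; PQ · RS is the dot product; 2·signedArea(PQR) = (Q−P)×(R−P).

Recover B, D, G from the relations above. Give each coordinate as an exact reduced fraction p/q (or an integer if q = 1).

B = (-29, 5)
D = (-11, -1)
G = (1, -4)

1. B_x = -29  [EF ∥ BA ∩ FA ∥ EB]
2. B_y = 5  [EF ∥ BA ∩ FA ∥ EB]
   → B = (-29, 5)
3. D_x = -11  [D is the reflection of A across F]
4. D_y = -1  [D is the reflection of A across F]
   → D = (-11, -1)
5. G_x = 1  [G is the midpoint of FC]
6. G_y = -4  [G is the midpoint of FC]
   → G = (1, -4)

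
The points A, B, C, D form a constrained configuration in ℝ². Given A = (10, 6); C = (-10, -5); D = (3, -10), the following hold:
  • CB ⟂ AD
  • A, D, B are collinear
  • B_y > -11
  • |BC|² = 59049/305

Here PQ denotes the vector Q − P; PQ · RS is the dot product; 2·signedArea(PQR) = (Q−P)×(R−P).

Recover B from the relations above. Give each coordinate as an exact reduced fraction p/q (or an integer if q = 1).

1. B_x = 838/305  [A, D, B are collinear ∩ CB ⟂ AD]
2. B_y = -3226/305  [A, D, B are collinear ∩ CB ⟂ AD]
   → B = (838/305, -3226/305)

B = (838/305, -3226/305)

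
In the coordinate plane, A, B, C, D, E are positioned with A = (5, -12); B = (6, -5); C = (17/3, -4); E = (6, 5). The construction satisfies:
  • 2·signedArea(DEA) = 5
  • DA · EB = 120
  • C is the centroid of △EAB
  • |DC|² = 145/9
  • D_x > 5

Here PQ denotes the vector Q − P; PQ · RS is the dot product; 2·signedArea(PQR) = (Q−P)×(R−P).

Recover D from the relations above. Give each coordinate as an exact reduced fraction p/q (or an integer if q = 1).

D = (6, 0)

1. D_x = 6  [DA · EB = 120 ∩ 2·signedArea(DEA) = 5]
2. D_y = 0  [DA · EB = 120 ∩ 2·signedArea(DEA) = 5]
   → D = (6, 0)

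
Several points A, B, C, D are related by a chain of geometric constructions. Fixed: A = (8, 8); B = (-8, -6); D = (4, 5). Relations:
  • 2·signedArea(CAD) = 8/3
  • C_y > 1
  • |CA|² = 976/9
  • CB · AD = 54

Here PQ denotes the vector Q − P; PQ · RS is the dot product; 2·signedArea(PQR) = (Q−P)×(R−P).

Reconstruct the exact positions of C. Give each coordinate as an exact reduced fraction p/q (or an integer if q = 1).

C = (0, 4/3)

1. C_x = 0  [CB · AD = 54 ∩ 2·signedArea(CAD) = 8/3]
2. C_y = 4/3  [CB · AD = 54 ∩ 2·signedArea(CAD) = 8/3]
   → C = (0, 4/3)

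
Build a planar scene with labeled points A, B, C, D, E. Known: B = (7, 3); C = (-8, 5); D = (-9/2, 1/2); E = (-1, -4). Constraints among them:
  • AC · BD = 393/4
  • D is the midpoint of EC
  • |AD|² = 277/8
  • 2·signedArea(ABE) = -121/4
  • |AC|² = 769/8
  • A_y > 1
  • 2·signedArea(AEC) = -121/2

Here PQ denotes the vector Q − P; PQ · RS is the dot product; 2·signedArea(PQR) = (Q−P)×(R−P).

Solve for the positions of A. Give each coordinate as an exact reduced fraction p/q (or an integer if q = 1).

1. A_x = 5/4  [2·signedArea(AEC) = -121/2 ∩ AC · BD = 393/4]
2. A_y = 7/4  [2·signedArea(AEC) = -121/2 ∩ AC · BD = 393/4]
   → A = (5/4, 7/4)

A = (5/4, 7/4)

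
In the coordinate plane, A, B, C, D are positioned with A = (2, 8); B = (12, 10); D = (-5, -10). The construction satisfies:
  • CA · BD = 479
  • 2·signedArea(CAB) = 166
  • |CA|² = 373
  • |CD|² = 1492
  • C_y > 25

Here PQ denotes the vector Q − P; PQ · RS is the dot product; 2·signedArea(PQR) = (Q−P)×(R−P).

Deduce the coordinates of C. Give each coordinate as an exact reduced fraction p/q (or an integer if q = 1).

1. C_x = 9  [2·signedArea(CAB) = 166 ∩ CA · BD = 479]
2. C_y = 26  [2·signedArea(CAB) = 166 ∩ CA · BD = 479]
   → C = (9, 26)

C = (9, 26)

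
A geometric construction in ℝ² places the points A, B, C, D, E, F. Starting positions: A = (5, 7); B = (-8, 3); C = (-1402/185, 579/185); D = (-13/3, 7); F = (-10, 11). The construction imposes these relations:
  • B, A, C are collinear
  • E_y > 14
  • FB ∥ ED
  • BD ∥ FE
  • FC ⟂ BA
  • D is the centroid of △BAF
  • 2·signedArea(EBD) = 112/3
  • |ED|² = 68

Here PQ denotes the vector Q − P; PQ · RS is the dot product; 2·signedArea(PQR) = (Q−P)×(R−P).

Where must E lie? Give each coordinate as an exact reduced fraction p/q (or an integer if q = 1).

E = (-19/3, 15)

1. E_x = -19/3  [FB ∥ ED ∩ BD ∥ FE]
2. E_y = 15  [FB ∥ ED ∩ BD ∥ FE]
   → E = (-19/3, 15)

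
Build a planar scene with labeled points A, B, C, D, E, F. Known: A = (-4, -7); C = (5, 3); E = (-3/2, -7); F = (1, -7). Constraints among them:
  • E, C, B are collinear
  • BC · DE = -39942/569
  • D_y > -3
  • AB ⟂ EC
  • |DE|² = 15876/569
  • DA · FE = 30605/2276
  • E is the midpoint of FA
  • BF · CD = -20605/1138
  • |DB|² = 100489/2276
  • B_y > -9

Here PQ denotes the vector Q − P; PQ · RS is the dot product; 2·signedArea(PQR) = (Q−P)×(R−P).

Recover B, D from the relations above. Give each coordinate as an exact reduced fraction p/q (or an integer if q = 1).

B = (-1276/569, -4633/569)
D = (1569/1138, -1463/569)

1. B_x = -1276/569  [E, C, B are collinear ∩ AB ⟂ EC]
2. B_y = -4633/569  [E, C, B are collinear ∩ AB ⟂ EC]
   → B = (-1276/569, -4633/569)
3. D_x = 1569/1138  [DA · FE = 30605/2276 ∩ BF · CD = -20605/1138]
4. D_y = -1463/569  [DA · FE = 30605/2276 ∩ BF · CD = -20605/1138]
   → D = (1569/1138, -1463/569)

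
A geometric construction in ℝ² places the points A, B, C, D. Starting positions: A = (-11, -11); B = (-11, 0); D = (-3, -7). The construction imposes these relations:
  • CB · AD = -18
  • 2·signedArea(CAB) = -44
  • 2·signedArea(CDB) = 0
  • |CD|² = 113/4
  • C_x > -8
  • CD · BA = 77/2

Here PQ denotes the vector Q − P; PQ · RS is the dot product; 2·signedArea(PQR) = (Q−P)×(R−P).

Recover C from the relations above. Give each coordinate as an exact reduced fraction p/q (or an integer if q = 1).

C = (-7, -7/2)

1. C_x = -7  [2·signedArea(CDB) = 0 ∩ CB · AD = -18]
2. C_y = -7/2  [2·signedArea(CDB) = 0 ∩ CB · AD = -18]
   → C = (-7, -7/2)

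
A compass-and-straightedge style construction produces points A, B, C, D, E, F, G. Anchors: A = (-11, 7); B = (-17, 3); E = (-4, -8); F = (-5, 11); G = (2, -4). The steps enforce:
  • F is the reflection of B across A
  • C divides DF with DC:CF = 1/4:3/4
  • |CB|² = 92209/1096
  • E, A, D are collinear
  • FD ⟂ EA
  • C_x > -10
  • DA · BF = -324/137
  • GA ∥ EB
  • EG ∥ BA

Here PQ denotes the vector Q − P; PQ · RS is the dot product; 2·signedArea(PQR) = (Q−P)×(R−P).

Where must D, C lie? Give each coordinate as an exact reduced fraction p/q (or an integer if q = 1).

C = (-5395/548, 4789/548)
D = (-1570/137, 1094/137)

1. D_x = -1570/137  [E, A, D are collinear ∩ FD ⟂ EA]
2. D_y = 1094/137  [E, A, D are collinear ∩ FD ⟂ EA]
   → D = (-1570/137, 1094/137)
3. C_x = -5395/548  [C divides DF with DC:CF = 1/4:3/4]
4. C_y = 4789/548  [C divides DF with DC:CF = 1/4:3/4]
   → C = (-5395/548, 4789/548)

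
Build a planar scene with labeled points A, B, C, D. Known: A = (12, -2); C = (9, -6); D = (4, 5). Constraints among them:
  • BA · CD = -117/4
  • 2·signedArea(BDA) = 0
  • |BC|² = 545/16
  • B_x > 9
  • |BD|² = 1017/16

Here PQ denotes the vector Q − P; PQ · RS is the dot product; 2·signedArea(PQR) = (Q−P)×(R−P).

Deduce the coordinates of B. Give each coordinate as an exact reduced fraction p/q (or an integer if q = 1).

B = (10, -1/4)

1. B_x = 10  [2·signedArea(BDA) = 0 ∩ BA · CD = -117/4]
2. B_y = -1/4  [2·signedArea(BDA) = 0 ∩ BA · CD = -117/4]
   → B = (10, -1/4)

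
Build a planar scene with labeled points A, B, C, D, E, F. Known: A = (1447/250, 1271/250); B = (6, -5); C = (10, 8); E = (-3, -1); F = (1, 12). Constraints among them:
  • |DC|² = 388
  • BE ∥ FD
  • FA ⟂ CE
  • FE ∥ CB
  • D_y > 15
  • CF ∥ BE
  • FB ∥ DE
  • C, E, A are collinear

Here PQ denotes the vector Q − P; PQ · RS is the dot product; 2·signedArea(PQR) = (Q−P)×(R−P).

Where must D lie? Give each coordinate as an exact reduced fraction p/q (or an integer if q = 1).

1. D_x = -8  [FB ∥ DE ∩ BE ∥ FD]
2. D_y = 16  [FB ∥ DE ∩ BE ∥ FD]
   → D = (-8, 16)

D = (-8, 16)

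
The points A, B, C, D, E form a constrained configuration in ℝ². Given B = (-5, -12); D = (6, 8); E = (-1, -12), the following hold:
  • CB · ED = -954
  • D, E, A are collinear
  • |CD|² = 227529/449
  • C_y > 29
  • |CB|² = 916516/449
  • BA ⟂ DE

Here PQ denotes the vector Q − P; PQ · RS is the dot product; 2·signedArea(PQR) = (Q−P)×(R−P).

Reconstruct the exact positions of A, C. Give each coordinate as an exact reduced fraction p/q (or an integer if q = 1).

A = (-645/449, -5948/449)
C = (6033/449, 13132/449)

1. A_x = -645/449  [D, E, A are collinear ∩ BA ⟂ DE]
2. A_y = -5948/449  [D, E, A are collinear ∩ BA ⟂ DE]
   → A = (-645/449, -5948/449)
3. C_x = 6033/449  [line -7·x + -20·y + 679 = 0 ∩ |CD|² = 227529/449]
4. C_y = 13132/449  [line -7·x + -20·y + 679 = 0 ∩ |CD|² = 227529/449]
   → C = (6033/449, 13132/449)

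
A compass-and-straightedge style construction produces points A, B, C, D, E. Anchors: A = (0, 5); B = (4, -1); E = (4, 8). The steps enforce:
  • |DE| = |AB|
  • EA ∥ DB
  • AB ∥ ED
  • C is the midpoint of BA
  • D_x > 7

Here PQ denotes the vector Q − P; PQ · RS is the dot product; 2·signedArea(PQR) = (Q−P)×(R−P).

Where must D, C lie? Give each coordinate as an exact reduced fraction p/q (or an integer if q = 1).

1. D_x = 8  [EA ∥ DB ∩ AB ∥ ED]
2. D_y = 2  [EA ∥ DB ∩ AB ∥ ED]
   → D = (8, 2)
3. C_x = 2  [C is the midpoint of BA]
4. C_y = 2  [C is the midpoint of BA]
   → C = (2, 2)

C = (2, 2)
D = (8, 2)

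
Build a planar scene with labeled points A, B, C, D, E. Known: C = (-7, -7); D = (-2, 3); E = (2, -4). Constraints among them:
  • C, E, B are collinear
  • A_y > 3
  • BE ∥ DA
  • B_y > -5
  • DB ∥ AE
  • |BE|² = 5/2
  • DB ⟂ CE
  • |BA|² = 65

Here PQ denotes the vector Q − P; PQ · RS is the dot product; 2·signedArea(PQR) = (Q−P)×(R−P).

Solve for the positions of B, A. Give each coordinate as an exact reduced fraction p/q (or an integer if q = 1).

1. B_x = 1/2  [C, E, B are collinear ∩ DB ⟂ CE]
2. B_y = -9/2  [C, E, B are collinear ∩ DB ⟂ CE]
   → B = (1/2, -9/2)
3. A_x = -1/2  [DB ∥ AE ∩ BE ∥ DA]
4. A_y = 7/2  [DB ∥ AE ∩ BE ∥ DA]
   → A = (-1/2, 7/2)

A = (-1/2, 7/2)
B = (1/2, -9/2)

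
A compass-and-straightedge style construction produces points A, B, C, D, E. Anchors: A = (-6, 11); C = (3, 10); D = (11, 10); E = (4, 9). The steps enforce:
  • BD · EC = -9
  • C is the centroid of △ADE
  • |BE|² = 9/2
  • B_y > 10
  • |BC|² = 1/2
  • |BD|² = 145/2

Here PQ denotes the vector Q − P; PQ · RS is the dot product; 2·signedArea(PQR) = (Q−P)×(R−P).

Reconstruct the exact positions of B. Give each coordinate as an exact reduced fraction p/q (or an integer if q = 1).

B = (5/2, 21/2)

1. B_x = 5/2  [line 1·x + -1·y + 8 = 0 ∩ |BC|² = 1/2]
2. B_y = 21/2  [line 1·x + -1·y + 8 = 0 ∩ |BC|² = 1/2]
   → B = (5/2, 21/2)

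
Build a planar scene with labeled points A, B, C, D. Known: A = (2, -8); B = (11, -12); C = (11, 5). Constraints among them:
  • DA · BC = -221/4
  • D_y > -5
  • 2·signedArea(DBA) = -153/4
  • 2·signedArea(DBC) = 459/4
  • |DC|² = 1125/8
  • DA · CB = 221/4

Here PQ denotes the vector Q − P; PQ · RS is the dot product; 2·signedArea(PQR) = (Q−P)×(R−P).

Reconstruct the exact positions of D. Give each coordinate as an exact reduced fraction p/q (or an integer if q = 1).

D = (17/4, -19/4)

1. D_x = 17/4  [DA · BC = -221/4 ∩ 2·signedArea(DBA) = -153/4]
2. D_y = -19/4  [DA · BC = -221/4 ∩ 2·signedArea(DBA) = -153/4]
   → D = (17/4, -19/4)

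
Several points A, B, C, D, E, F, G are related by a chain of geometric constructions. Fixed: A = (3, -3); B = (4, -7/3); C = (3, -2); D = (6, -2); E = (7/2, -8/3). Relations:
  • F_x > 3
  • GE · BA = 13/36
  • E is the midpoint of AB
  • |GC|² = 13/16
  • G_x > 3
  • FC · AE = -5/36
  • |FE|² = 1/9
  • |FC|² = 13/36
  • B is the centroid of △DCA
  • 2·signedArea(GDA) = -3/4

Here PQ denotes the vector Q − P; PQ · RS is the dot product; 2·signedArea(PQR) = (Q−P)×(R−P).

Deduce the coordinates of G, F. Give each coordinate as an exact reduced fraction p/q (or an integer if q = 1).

1. G_x = 15/4  [2·signedArea(GDA) = -3/4 ∩ GE · BA = 13/36]
2. G_y = -5/2  [2·signedArea(GDA) = -3/4 ∩ GE · BA = 13/36]
   → G = (15/4, -5/2)
3. F_x = 7/2  [line -1/2·x + -1/3·y + 35/36 = 0 ∩ |FC|² = 13/36]
4. F_y = -7/3  [line -1/2·x + -1/3·y + 35/36 = 0 ∩ |FC|² = 13/36]
   → F = (7/2, -7/3)

F = (7/2, -7/3)
G = (15/4, -5/2)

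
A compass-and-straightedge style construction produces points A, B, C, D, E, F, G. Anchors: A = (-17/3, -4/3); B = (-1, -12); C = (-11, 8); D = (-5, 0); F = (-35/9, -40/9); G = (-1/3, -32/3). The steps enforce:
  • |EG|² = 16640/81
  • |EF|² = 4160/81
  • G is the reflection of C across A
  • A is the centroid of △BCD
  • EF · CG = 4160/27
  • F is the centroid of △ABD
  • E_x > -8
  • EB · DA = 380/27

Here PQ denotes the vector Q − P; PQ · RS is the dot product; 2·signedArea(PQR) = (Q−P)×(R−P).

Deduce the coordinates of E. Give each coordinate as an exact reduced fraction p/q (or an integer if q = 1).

1. E_x = -67/9  [EF · CG = 4160/27 ∩ EB · DA = 380/27]
2. E_y = 16/9  [EF · CG = 4160/27 ∩ EB · DA = 380/27]
   → E = (-67/9, 16/9)

E = (-67/9, 16/9)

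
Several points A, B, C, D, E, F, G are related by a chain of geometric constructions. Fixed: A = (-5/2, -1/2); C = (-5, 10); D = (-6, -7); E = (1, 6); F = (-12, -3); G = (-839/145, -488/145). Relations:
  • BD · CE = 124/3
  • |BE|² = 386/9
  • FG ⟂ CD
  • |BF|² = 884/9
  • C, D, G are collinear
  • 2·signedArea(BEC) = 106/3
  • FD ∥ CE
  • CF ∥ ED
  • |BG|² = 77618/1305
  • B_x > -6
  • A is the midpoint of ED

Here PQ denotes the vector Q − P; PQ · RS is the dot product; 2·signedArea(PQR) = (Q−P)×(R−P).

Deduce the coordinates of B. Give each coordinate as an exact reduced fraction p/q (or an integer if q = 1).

B = (-16/3, 13/3)

1. B_x = -16/3  [BD · CE = 124/3 ∩ 2·signedArea(BEC) = 106/3]
2. B_y = 13/3  [BD · CE = 124/3 ∩ 2·signedArea(BEC) = 106/3]
   → B = (-16/3, 13/3)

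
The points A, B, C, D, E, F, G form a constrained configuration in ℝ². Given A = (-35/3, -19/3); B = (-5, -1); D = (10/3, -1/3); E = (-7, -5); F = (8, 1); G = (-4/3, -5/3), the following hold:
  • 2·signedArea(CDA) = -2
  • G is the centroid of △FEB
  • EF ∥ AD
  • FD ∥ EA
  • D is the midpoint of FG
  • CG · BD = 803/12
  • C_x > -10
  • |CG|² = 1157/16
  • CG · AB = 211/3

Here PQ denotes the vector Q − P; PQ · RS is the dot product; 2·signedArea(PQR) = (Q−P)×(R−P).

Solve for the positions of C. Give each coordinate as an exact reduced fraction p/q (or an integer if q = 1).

C = (-109/12, -31/6)

1. C_x = -109/12  [2·signedArea(CDA) = -2 ∩ CG · AB = 211/3]
2. C_y = -31/6  [2·signedArea(CDA) = -2 ∩ CG · AB = 211/3]
   → C = (-109/12, -31/6)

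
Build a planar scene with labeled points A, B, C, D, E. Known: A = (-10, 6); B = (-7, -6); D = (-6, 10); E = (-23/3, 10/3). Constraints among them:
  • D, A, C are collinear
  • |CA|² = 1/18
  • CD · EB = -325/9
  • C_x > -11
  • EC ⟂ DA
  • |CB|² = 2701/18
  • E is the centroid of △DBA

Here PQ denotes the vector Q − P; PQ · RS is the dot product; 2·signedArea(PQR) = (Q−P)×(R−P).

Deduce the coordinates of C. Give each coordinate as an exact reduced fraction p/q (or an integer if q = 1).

1. C_x = -61/6  [D, A, C are collinear ∩ EC ⟂ DA]
2. C_y = 35/6  [D, A, C are collinear ∩ EC ⟂ DA]
   → C = (-61/6, 35/6)

C = (-61/6, 35/6)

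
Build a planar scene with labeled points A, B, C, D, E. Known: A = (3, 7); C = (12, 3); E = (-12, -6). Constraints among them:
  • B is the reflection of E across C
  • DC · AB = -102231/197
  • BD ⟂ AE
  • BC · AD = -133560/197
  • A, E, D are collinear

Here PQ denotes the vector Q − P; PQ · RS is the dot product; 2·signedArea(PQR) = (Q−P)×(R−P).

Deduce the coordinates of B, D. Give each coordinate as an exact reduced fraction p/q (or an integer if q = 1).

B = (36, 12)
D = (4791/197, 5019/197)

1. B_x = 36  [B is the reflection of E across C]
2. B_y = 12  [B is the reflection of E across C]
   → B = (36, 12)
3. D_x = 4791/197  [A, E, D are collinear ∩ BD ⟂ AE]
4. D_y = 5019/197  [A, E, D are collinear ∩ BD ⟂ AE]
   → D = (4791/197, 5019/197)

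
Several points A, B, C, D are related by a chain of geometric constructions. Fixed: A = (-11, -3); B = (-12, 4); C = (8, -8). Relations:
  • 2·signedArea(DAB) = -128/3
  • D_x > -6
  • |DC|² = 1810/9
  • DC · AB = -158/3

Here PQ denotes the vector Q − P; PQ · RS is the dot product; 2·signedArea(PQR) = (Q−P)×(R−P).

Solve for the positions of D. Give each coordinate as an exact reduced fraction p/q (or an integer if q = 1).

1. D_x = -5  [DC · AB = -158/3 ∩ 2·signedArea(DAB) = -128/3]
2. D_y = -7/3  [DC · AB = -158/3 ∩ 2·signedArea(DAB) = -128/3]
   → D = (-5, -7/3)

D = (-5, -7/3)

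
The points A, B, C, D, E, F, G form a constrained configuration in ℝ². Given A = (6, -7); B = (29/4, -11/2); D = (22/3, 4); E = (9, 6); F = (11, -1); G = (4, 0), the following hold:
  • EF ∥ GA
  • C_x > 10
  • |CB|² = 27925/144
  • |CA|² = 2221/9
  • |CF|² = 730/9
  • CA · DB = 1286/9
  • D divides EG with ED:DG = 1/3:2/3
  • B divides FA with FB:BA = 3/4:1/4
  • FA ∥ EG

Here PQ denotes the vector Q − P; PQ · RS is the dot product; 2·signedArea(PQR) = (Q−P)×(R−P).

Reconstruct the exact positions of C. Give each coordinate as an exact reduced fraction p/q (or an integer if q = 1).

1. C_x = 32/3  [line 1/12·x + 19/2·y + -692/9 = 0 ∩ |CA|² = 2221/9]
2. C_y = 8  [line 1/12·x + 19/2·y + -692/9 = 0 ∩ |CA|² = 2221/9]
   → C = (32/3, 8)

C = (32/3, 8)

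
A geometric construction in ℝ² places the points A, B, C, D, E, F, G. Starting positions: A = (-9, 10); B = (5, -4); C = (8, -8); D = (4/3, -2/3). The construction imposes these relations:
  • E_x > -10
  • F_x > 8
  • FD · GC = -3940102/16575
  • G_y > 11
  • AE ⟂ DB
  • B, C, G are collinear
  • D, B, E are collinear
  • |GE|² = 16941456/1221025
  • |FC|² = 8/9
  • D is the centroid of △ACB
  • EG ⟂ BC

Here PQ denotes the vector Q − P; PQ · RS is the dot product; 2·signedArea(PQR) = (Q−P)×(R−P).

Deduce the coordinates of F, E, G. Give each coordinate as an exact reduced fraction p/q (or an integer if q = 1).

E = (-2129/221, 2056/221)
F = (26/3, -22/3)
G = (-36761/5525, 63748/5525)

1. E_x = -2129/221  [D, B, E are collinear ∩ AE ⟂ DB]
2. E_y = 2056/221  [D, B, E are collinear ∩ AE ⟂ DB]
   → E = (-2129/221, 2056/221)
3. G_x = -36761/5525  [B, C, G are collinear ∩ EG ⟂ BC]
4. G_y = 63748/5525  [B, C, G are collinear ∩ EG ⟂ BC]
   → G = (-36761/5525, 63748/5525)
5. F_x = 26/3  [line -80961/5525·x + 107948/5525·y + 4479842/16575 = 0 ∩ |FC|² = 8/9]
6. F_y = -22/3  [line -80961/5525·x + 107948/5525·y + 4479842/16575 = 0 ∩ |FC|² = 8/9]
   → F = (26/3, -22/3)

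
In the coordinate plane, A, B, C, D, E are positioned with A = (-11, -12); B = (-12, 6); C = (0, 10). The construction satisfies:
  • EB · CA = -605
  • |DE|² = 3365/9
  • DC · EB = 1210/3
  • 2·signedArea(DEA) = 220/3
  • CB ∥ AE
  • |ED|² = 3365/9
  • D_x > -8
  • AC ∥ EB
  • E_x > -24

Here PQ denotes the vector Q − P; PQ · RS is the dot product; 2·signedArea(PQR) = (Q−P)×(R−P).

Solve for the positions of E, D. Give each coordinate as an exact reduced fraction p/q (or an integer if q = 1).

D = (-22/3, -14/3)
E = (-23, -16)

1. E_x = -23  [AC ∥ EB ∩ CB ∥ AE]
2. E_y = -16  [AC ∥ EB ∩ CB ∥ AE]
   → E = (-23, -16)
3. D_x = -22/3  [2·signedArea(DEA) = 220/3 ∩ DC · EB = 1210/3]
4. D_y = -14/3  [2·signedArea(DEA) = 220/3 ∩ DC · EB = 1210/3]
   → D = (-22/3, -14/3)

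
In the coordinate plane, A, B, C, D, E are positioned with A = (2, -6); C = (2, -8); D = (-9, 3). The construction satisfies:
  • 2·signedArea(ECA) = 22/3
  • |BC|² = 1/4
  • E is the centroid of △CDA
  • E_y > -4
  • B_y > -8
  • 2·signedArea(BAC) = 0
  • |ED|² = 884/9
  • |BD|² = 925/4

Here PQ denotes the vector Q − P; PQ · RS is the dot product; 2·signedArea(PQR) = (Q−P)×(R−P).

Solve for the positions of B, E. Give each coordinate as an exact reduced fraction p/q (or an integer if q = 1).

1. B_x = 2  [2·signedArea(BAC) = 0]
2. B_y = -15/2  [|BC|² = 1/4]
   → B = (2, -15/2)
3. E_x = -5/3  [E is the centroid of △CDA]
4. E_y = -11/3  [E is the centroid of △CDA]
   → E = (-5/3, -11/3)

B = (2, -15/2)
E = (-5/3, -11/3)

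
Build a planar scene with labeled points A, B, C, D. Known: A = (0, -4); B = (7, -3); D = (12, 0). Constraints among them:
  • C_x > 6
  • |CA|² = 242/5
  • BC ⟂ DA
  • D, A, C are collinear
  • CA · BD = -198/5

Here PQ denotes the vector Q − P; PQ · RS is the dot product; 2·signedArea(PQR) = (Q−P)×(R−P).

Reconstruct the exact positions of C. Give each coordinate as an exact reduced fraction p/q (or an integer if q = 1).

C = (33/5, -9/5)

1. C_x = 33/5  [D, A, C are collinear ∩ BC ⟂ DA]
2. C_y = -9/5  [D, A, C are collinear ∩ BC ⟂ DA]
   → C = (33/5, -9/5)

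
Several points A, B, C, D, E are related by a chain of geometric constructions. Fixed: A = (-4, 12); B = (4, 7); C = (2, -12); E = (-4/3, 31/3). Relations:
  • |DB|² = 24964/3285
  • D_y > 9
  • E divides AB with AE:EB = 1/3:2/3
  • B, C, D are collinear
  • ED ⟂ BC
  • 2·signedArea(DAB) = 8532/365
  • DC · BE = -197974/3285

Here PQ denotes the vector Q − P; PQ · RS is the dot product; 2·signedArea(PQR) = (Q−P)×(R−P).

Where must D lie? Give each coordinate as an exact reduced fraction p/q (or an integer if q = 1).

1. D_x = 4696/1095  [B, C, D are collinear ∩ ED ⟂ BC]
2. D_y = 10667/1095  [B, C, D are collinear ∩ ED ⟂ BC]
   → D = (4696/1095, 10667/1095)

D = (4696/1095, 10667/1095)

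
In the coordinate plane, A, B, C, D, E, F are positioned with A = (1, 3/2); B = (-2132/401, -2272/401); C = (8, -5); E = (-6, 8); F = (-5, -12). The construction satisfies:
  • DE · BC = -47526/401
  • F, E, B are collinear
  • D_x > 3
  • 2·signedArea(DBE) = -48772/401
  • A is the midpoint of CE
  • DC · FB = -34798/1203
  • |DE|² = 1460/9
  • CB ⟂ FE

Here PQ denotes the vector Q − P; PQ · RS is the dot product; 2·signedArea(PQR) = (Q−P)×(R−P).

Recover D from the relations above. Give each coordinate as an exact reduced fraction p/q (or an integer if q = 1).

D = (10/3, -2/3)

1. D_x = 10/3  [DE · BC = -47526/401 ∩ DC · FB = -34798/1203]
2. D_y = -2/3  [DE · BC = -47526/401 ∩ DC · FB = -34798/1203]
   → D = (10/3, -2/3)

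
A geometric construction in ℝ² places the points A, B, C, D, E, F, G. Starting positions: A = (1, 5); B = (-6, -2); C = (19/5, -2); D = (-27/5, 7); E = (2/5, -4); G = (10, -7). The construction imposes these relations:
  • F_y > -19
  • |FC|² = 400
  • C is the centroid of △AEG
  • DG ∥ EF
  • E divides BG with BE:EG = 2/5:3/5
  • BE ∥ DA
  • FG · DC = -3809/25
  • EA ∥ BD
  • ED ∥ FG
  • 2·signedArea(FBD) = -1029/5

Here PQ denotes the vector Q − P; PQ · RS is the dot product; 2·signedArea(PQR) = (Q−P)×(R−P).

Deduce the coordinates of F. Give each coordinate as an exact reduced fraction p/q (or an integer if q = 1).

F = (79/5, -18)

1. F_x = 79/5  [ED ∥ FG ∩ DG ∥ EF]
2. F_y = -18  [ED ∥ FG ∩ DG ∥ EF]
   → F = (79/5, -18)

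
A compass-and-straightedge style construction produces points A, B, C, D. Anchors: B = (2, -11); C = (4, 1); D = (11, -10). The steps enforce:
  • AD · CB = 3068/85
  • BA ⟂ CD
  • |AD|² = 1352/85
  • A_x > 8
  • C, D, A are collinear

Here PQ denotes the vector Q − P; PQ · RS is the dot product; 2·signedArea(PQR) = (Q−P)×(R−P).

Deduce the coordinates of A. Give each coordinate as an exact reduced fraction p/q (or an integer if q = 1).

1. A_x = 753/85  [C, D, A are collinear ∩ BA ⟂ CD]
2. A_y = -564/85  [C, D, A are collinear ∩ BA ⟂ CD]
   → A = (753/85, -564/85)

A = (753/85, -564/85)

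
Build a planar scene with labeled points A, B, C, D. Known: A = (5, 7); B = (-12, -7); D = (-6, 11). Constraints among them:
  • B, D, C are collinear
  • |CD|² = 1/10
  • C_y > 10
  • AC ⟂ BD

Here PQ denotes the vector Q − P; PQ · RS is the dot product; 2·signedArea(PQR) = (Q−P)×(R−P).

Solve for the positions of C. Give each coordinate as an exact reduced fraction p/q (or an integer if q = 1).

C = (-61/10, 107/10)

1. C_x = -61/10  [B, D, C are collinear ∩ AC ⟂ BD]
2. C_y = 107/10  [B, D, C are collinear ∩ AC ⟂ BD]
   → C = (-61/10, 107/10)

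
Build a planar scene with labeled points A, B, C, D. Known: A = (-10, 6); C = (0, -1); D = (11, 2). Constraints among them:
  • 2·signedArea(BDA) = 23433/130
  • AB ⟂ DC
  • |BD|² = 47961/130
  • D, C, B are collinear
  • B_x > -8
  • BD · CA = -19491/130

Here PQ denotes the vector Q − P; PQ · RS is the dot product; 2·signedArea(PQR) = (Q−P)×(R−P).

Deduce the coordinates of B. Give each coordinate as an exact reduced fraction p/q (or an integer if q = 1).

B = (-979/130, -397/130)

1. B_x = -979/130  [D, C, B are collinear ∩ AB ⟂ DC]
2. B_y = -397/130  [D, C, B are collinear ∩ AB ⟂ DC]
   → B = (-979/130, -397/130)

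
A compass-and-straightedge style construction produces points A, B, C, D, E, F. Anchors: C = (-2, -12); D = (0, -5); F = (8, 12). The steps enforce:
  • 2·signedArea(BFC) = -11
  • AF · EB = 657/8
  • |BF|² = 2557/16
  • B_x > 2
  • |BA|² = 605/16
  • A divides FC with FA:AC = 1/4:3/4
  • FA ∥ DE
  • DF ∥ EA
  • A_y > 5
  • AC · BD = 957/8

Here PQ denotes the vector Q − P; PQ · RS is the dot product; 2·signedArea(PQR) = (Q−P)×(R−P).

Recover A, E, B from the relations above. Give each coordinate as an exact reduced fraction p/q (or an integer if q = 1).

A = (11/2, 6)
B = (11/4, 1/2)
E = (-5/2, -11)

1. A_x = 11/2  [A divides FC with FA:AC = 1/4:3/4]
2. A_y = 6  [A divides FC with FA:AC = 1/4:3/4]
   → A = (11/2, 6)
3. E_x = -5/2  [DF ∥ EA ∩ FA ∥ DE]
4. E_y = -11  [DF ∥ EA ∩ FA ∥ DE]
   → E = (-5/2, -11)
5. B_x = 11/4  [2·signedArea(BFC) = -11 ∩ AC · BD = 957/8]
6. B_y = 1/2  [2·signedArea(BFC) = -11 ∩ AC · BD = 957/8]
   → B = (11/4, 1/2)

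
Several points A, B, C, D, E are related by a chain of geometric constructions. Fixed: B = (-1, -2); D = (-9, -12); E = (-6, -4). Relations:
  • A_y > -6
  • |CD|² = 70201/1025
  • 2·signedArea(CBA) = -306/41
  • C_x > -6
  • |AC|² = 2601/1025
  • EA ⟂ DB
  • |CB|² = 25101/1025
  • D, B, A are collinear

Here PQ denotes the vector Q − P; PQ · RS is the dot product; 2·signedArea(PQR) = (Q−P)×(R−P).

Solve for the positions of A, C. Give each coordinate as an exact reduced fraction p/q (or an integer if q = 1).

1. A_x = -161/41  [D, B, A are collinear ∩ EA ⟂ DB]
2. A_y = -232/41  [D, B, A are collinear ∩ EA ⟂ DB]
   → A = (-161/41, -232/41)
3. C_x = -212/41  [line 150/41·x + -120/41·y + 216/41 = 0 ∩ |CD|² = 70201/1025]
4. C_y = -956/205  [line 150/41·x + -120/41·y + 216/41 = 0 ∩ |CD|² = 70201/1025]
   → C = (-212/41, -956/205)

A = (-161/41, -232/41)
C = (-212/41, -956/205)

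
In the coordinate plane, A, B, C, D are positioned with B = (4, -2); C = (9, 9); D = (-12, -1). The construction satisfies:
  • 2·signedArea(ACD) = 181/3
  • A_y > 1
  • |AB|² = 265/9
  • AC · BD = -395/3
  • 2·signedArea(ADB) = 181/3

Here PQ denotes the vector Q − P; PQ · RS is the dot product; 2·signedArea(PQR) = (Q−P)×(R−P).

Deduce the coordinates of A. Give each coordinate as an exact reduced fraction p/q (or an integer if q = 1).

1. A_x = 1/3  [2·signedArea(ADB) = 181/3 ∩ AC · BD = -395/3]
2. A_y = 2  [2·signedArea(ADB) = 181/3 ∩ AC · BD = -395/3]
   → A = (1/3, 2)

A = (1/3, 2)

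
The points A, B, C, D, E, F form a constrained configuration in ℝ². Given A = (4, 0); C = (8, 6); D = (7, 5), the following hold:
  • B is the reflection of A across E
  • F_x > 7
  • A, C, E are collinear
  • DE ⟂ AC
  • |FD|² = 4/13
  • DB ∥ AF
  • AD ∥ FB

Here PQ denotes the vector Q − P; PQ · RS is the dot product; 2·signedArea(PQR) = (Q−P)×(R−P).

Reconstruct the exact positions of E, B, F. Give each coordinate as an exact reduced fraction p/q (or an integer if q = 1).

1. E_x = 94/13  [A, C, E are collinear ∩ DE ⟂ AC]
2. E_y = 63/13  [A, C, E are collinear ∩ DE ⟂ AC]
   → E = (94/13, 63/13)
3. B_x = 136/13  [B is the reflection of A across E]
4. B_y = 126/13  [B is the reflection of A across E]
   → B = (136/13, 126/13)
5. F_x = 97/13  [AD ∥ FB ∩ DB ∥ AF]
6. F_y = 61/13  [AD ∥ FB ∩ DB ∥ AF]
   → F = (97/13, 61/13)

B = (136/13, 126/13)
E = (94/13, 63/13)
F = (97/13, 61/13)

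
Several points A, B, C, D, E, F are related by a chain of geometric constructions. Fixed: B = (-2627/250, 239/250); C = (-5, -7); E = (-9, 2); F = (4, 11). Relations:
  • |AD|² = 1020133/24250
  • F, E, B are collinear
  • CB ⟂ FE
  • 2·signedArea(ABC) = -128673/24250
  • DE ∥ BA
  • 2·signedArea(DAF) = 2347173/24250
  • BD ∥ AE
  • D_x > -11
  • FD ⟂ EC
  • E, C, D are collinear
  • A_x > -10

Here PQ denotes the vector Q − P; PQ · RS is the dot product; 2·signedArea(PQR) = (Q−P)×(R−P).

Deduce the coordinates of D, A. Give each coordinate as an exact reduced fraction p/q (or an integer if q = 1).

1. D_x = -989/97  [E, C, D are collinear ∩ FD ⟂ EC]
2. D_y = 455/97  [E, C, D are collinear ∩ FD ⟂ EC]
   → D = (-989/97, 455/97)
3. A_x = -225819/24250  [BD ∥ AE ∩ DE ∥ BA]
4. A_y = -42067/24250  [BD ∥ AE ∩ DE ∥ BA]
   → A = (-225819/24250, -42067/24250)

A = (-225819/24250, -42067/24250)
D = (-989/97, 455/97)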